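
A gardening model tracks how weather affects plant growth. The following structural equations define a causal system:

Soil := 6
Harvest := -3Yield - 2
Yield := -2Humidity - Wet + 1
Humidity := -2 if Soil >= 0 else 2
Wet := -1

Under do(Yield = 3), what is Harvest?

Intervening sets Yield = 3 and removes its equation (Yield := -2Humidity - Wet + 1).
Harvest = -3Yield - 2  [with Yield=3]  = -11

-11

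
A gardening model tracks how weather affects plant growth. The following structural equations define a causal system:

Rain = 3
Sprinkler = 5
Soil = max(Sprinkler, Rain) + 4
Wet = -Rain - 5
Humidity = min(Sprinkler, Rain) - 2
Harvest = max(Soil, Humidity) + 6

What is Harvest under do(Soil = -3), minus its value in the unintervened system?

-8

The intervention breaks the incoming arrows to Soil: Soil = max(Sprinkler, Rain) + 4 no longer applies, and Soil = -3.
Humidity = min(Sprinkler, Rain) - 2  [with Sprinkler=5, Rain=3]  = 1
Harvest = max(Soil, Humidity) + 6  [with Soil=-3, Humidity=1]  = 7
Without intervention: Soil = max(Sprinkler, Rain) + 4  [with Sprinkler=5, Rain=3]  = 9; Humidity = min(Sprinkler, Rain) - 2  [with Sprinkler=5, Rain=3]  = 1; Harvest = max(Soil, Humidity) + 6  [with Soil=9, Humidity=1]  = 15.
Change = 7 − 15 = -8.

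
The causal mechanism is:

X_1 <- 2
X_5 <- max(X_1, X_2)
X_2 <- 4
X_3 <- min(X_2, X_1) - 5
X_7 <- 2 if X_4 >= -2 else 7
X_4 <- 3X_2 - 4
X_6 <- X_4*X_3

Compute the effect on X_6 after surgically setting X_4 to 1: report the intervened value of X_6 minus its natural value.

21

Under do(X_4=1), the mechanism X_4 <- 3X_2 - 4 is discarded; X_4 is fixed at 1.
X_3 = min(X_2, X_1) - 5  [with X_2=4, X_1=2]  = -3
X_6 = X_4*X_3  [with X_4=1, X_3=-3]  = -3
Without intervention: X_3 = min(X_2, X_1) - 5  [with X_2=4, X_1=2]  = -3; X_4 = 3X_2 - 4  [with X_2=4]  = 8; X_6 = X_4*X_3  [with X_4=8, X_3=-3]  = -24.
Change = -3 − (-24) = 21.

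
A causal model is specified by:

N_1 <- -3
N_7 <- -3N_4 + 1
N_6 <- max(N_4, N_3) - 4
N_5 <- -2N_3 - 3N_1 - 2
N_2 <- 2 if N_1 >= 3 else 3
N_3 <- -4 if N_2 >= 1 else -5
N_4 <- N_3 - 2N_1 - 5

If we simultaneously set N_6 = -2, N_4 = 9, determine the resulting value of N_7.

Under do(N_6 = -2, N_4 = 9), each intervened variable's structural equation is replaced by its fixed value.
N_7 = -3N_4 + 1  [with N_4=9]  = -26

-26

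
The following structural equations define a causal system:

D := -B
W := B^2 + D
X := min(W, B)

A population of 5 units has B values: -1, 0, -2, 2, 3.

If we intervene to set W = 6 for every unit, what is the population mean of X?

0.4

Every unit gets W=6 under the intervention. X values become -1, 0, -2, 2, 3; E[X|do(W=6)] = 0.4.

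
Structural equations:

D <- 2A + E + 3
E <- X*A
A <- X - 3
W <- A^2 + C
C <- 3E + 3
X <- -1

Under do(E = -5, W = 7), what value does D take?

-10

Setting E = -5, W = 7 by intervention discards those variables' equations.
A = X - 3  [with X=-1]  = -4
D = 2A + E + 3  [with A=-4, E=-5]  = -10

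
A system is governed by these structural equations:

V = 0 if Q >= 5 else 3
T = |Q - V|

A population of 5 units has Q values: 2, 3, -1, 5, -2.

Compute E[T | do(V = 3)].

Under do(V=3), V's equation is replaced by V=3 for every unit. Per-unit T: 1, 0, 4, 2, 5. Mean = 2.4.

2.4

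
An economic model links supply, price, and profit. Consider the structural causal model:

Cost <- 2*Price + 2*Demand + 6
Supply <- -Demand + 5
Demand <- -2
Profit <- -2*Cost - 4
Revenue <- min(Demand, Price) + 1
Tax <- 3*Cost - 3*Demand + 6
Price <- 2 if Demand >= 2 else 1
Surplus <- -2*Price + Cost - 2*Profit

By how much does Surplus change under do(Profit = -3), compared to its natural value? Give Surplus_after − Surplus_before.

do(Profit=-3) replaces the equation Profit <- -2*Cost - 4 with the constant Profit = -3.
Price = 2 if Demand >= 2 else 1  [with Demand=-2]  = 1
Cost = 2*Price + 2*Demand + 6  [with Price=1, Demand=-2]  = 4
Surplus = -2*Price + Cost - 2*Profit  [with Price=1, Cost=4, Profit=-3]  = 8
Without intervention: Price = 2 if Demand >= 2 else 1  [with Demand=-2]  = 1; Cost = 2*Price + 2*Demand + 6  [with Price=1, Demand=-2]  = 4; Profit = -2*Cost - 4  [with Cost=4]  = -12; Surplus = -2*Price + Cost - 2*Profit  [with Price=1, Cost=4, Profit=-12]  = 26.
Change = 8 − 26 = -18.

-18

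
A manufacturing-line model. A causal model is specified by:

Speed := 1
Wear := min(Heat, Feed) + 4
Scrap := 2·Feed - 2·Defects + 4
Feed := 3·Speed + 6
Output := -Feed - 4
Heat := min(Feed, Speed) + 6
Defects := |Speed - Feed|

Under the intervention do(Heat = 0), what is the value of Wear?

4

The intervention breaks the incoming arrows to Heat: Heat := min(Feed, Speed) + 6 no longer applies, and Heat = 0.
Feed = 3·Speed + 6  [with Speed=1]  = 9
Wear = min(Heat, Feed) + 4  [with Heat=0, Feed=9]  = 4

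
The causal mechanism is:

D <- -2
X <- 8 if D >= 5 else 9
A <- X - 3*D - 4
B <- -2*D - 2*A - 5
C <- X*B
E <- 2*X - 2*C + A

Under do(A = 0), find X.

Under do(A=0), the mechanism A <- X - 3*D - 4 is discarded; A is fixed at 0.
Since X is not a descendant of the intervened variable, it is unaffected.
X = 8 if D >= 5 else 9  [with D=-2]  = 9

9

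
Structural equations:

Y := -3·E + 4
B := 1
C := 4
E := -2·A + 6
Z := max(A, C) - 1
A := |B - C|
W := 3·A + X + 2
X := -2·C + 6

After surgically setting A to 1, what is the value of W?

3

The intervention breaks the incoming arrows to A: A := |B - C| no longer applies, and A = 1.
X = -2·C + 6  [with C=4]  = -2
W = 3·A + X + 2  [with A=1, X=-2]  = 3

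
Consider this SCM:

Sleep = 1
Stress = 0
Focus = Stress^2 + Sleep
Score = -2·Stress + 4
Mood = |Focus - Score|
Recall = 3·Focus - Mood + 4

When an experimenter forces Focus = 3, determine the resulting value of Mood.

1

do(Focus=3) replaces the equation Focus = Stress^2 + Sleep with the constant Focus = 3.
Score = -2·Stress + 4  [with Stress=0]  = 4
Mood = |Focus - Score|  [with Focus=3, Score=4]  = 1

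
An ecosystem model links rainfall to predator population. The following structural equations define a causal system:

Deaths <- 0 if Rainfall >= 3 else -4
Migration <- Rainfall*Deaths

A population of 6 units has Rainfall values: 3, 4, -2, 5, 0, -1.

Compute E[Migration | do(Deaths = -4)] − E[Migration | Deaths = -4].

-10

The intervention sets Deaths=-4 in all 6 units regardless of Rainfall. Recomputing Migration per unit gives -12, -16, 8, -20, 0, 4; average -6.
Observing Deaths=-4 restricts to units where Deaths's equation naturally yields -4: Rainfall ∈ {-2, 0, -1}. In that subpopulation Migration = 8, 0, 4, mean 4.
Difference = -6 − 4 = -10.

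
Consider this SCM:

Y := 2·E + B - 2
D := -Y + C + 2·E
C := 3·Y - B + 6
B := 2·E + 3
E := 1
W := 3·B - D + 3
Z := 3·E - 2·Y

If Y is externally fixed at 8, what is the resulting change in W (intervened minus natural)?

The intervention breaks the incoming arrows to Y: Y := 2·E + B - 2 no longer applies, and Y = 8.
B = 2·E + 3  [with E=1]  = 5
C = 3·Y - B + 6  [with Y=8, B=5]  = 25
D = -Y + C + 2·E  [with Y=8, C=25, E=1]  = 19
W = 3·B - D + 3  [with B=5, D=19]  = -1
Without intervention: B = 2·E + 3  [with E=1]  = 5; Y = 2·E + B - 2  [with E=1, B=5]  = 5; C = 3·Y - B + 6  [with Y=5, B=5]  = 16; D = -Y + C + 2·E  [with Y=5, C=16, E=1]  = 13; W = 3·B - D + 3  [with B=5, D=13]  = 5.
Change = -1 − 5 = -6.

-6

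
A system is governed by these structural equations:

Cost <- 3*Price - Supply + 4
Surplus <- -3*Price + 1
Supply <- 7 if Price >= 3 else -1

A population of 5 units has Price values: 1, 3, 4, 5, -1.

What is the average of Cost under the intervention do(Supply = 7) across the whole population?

do(Supply=7) breaks Supply's dependence on Price. With Supply=7 fixed, Cost across the units is 0, 6, 9, 12, -6, mean 4.2.

4.2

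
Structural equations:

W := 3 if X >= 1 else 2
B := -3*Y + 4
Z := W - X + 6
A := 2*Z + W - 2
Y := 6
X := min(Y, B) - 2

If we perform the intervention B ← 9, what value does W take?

3

Under do(B=9), the mechanism B := -3*Y + 4 is discarded; B is fixed at 9.
X = min(Y, B) - 2  [with Y=6, B=9]  = 4
W = 3 if X >= 1 else 2  [with X=4]  = 3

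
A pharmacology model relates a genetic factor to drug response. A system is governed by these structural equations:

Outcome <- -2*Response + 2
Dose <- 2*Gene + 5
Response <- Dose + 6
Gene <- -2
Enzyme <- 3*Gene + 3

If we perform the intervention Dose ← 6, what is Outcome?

do(Dose=6) replaces the equation Dose <- 2*Gene + 5 with the constant Dose = 6.
Response = Dose + 6  [with Dose=6]  = 12
Outcome = -2*Response + 2  [with Response=12]  = -22

-22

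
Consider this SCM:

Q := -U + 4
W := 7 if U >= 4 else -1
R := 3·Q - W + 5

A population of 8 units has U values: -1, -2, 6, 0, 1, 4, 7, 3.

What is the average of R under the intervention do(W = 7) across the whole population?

3.25

Under do(W=7), W's equation is replaced by W=7 for every unit. Per-unit R: 13, 16, -8, 10, 7, -2, -11, 1. Mean = 3.25.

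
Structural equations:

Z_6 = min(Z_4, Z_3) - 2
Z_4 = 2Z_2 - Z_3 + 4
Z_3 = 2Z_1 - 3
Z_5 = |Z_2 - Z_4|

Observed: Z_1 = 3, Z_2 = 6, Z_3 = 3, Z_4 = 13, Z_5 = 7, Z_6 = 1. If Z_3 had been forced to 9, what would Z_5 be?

1

do(Z_3=9) replaces the equation Z_3 = 2Z_1 - 3 with the constant Z_3 = 9.
Z_4 = 2Z_2 - Z_3 + 4  [with Z_2=6, Z_3=9]  = 7
Z_5 = |Z_2 - Z_4|  [with Z_2=6, Z_4=7]  = 1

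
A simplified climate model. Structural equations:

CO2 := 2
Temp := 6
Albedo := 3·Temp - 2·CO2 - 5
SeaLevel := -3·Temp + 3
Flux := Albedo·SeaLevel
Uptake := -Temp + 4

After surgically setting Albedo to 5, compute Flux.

do(Albedo=5) replaces the equation Albedo := 3·Temp - 2·CO2 - 5 with the constant Albedo = 5.
SeaLevel = -3·Temp + 3  [with Temp=6]  = -15
Flux = Albedo·SeaLevel  [with Albedo=5, SeaLevel=-15]  = -75

-75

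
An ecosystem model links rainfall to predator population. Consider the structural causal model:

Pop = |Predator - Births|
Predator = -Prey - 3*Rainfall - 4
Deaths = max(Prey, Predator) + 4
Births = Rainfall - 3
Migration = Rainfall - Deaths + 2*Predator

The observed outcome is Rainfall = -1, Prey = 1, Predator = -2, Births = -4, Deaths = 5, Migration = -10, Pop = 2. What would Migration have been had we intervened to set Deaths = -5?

The intervention breaks the incoming arrows to Deaths: Deaths = max(Prey, Predator) + 4 no longer applies, and Deaths = -5.
Predator = -Prey - 3*Rainfall - 4  [with Prey=1, Rainfall=-1]  = -2
Migration = Rainfall - Deaths + 2*Predator  [with Rainfall=-1, Deaths=-5, Predator=-2]  = 0

0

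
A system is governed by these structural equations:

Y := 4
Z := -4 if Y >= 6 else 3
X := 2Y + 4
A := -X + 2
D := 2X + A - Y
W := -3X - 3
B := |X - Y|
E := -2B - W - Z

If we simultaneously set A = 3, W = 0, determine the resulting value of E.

-19

Under do(A = 3, W = 0), each intervened variable's structural equation is replaced by its fixed value.
Z = -4 if Y >= 6 else 3  [with Y=4]  = 3
X = 2Y + 4  [with Y=4]  = 12
B = |X - Y|  [with X=12, Y=4]  = 8
E = -2B - W - Z  [with B=8, W=0, Z=3]  = -19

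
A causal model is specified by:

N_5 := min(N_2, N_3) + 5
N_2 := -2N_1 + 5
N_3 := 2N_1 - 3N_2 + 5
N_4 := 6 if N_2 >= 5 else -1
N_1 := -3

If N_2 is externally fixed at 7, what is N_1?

-3

Under do(N_2=7), the mechanism N_2 := -2N_1 + 5 is discarded; N_2 is fixed at 7.
N_1 is not downstream of the intervention, so its value is determined by the original equations.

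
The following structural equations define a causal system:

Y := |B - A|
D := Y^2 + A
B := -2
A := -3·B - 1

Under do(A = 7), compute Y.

The intervention breaks the incoming arrows to A: A := -3·B - 1 no longer applies, and A = 7.
Y = |B - A|  [with B=-2, A=7]  = 9

9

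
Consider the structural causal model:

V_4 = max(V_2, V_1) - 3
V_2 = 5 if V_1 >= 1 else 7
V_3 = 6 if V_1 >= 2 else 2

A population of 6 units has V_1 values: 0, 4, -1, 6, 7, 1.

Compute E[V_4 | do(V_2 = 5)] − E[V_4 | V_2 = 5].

-0.25

do(V_2=5) breaks V_2's dependence on V_1. With V_2=5 fixed, V_4 across the units is 2, 2, 2, 3, 4, 2, mean 2.5.
E[V_4|V_2=5] averages over only the 4 units with V_2=5 (V_1 = 4, 6, 7, 1): V_4 = 2, 3, 4, 2, mean 2.75.
Difference = 2.5 − 2.75 = -0.25.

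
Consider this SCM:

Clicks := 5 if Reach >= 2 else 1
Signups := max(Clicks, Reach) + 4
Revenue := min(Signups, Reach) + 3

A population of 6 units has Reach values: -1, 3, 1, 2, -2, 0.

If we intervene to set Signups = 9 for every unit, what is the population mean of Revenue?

3.5

do(Signups=9) breaks Signups's dependence on Reach. With Signups=9 fixed, Revenue across the units is 2, 6, 4, 5, 1, 3, mean 3.5.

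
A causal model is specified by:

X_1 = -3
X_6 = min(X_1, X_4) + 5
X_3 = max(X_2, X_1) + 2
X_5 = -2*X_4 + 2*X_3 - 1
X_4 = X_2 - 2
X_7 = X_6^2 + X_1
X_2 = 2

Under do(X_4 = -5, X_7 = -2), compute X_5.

Setting X_4 = -5, X_7 = -2 by intervention discards those variables' equations.
X_3 = max(X_2, X_1) + 2  [with X_2=2, X_1=-3]  = 4
X_5 = -2*X_4 + 2*X_3 - 1  [with X_4=-5, X_3=4]  = 17

17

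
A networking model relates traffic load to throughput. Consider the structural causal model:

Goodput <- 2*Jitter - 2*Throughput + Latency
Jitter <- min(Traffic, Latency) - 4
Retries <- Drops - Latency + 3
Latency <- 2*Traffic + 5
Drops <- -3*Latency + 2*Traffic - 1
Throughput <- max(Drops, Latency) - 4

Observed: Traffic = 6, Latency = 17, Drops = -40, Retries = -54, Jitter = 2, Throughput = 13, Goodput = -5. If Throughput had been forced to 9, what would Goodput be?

3

Intervening sets Throughput = 9 and removes its equation (Throughput <- max(Drops, Latency) - 4).
Latency = 2*Traffic + 5  [with Traffic=6]  = 17
Jitter = min(Traffic, Latency) - 4  [with Traffic=6, Latency=17]  = 2
Goodput = 2*Jitter - 2*Throughput + Latency  [with Jitter=2, Throughput=9, Latency=17]  = 3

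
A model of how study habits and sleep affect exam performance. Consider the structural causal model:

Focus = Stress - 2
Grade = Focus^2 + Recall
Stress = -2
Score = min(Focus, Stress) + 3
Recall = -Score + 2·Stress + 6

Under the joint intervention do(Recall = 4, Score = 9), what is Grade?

The joint intervention fixes Recall = 4, Score = 9, removing each variable's own equation.
Focus = Stress - 2  [with Stress=-2]  = -4
Grade = Focus^2 + Recall  [with Focus=-4, Recall=4]  = 20

20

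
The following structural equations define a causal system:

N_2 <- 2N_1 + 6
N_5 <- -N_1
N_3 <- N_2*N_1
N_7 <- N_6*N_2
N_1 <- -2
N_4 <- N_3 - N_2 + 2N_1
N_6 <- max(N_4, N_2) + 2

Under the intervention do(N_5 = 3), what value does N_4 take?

The intervention breaks the incoming arrows to N_5: N_5 <- -N_1 no longer applies, and N_5 = 3.
Since N_4 is not a descendant of the intervened variable, it is unaffected.
N_2 = 2N_1 + 6  [with N_1=-2]  = 2
N_3 = N_2*N_1  [with N_2=2, N_1=-2]  = -4
N_4 = N_3 - N_2 + 2N_1  [with N_3=-4, N_2=2, N_1=-2]  = -10

-10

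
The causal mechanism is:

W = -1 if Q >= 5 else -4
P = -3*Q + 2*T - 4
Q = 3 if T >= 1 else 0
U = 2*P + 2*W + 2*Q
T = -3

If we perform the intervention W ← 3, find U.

do(W=3) replaces the equation W = -1 if Q >= 5 else -4 with the constant W = 3.
Q = 3 if T >= 1 else 0  [with T=-3]  = 0
P = -3*Q + 2*T - 4  [with Q=0, T=-3]  = -10
U = 2*P + 2*W + 2*Q  [with P=-10, W=3, Q=0]  = -14

-14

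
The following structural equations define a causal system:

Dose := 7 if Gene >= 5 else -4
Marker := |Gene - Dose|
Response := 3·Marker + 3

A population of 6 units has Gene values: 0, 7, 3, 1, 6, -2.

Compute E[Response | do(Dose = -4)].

Under do(Dose=-4), Dose's equation is replaced by Dose=-4 for every unit. Per-unit Response: 15, 36, 24, 18, 33, 9. Mean = 22.5.

22.5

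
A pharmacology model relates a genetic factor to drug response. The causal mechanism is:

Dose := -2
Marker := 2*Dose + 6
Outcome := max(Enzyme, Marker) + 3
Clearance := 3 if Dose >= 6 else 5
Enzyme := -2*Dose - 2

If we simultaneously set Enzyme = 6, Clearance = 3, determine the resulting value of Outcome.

Setting Enzyme = 6, Clearance = 3 by intervention discards those variables' equations.
Marker = 2*Dose + 6  [with Dose=-2]  = 2
Outcome = max(Enzyme, Marker) + 3  [with Enzyme=6, Marker=2]  = 9

9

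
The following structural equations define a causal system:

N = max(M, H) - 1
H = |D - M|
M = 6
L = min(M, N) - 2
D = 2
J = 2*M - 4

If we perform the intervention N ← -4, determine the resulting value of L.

The intervention breaks the incoming arrows to N: N = max(M, H) - 1 no longer applies, and N = -4.
L = min(M, N) - 2  [with M=6, N=-4]  = -6

-6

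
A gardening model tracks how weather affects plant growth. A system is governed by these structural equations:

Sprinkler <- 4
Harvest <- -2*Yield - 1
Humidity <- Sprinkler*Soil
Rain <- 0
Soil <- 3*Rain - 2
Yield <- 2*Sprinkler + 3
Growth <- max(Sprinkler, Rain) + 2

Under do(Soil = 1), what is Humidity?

do(Soil=1) replaces the equation Soil <- 3*Rain - 2 with the constant Soil = 1.
Humidity = Sprinkler*Soil  [with Sprinkler=4, Soil=1]  = 4

4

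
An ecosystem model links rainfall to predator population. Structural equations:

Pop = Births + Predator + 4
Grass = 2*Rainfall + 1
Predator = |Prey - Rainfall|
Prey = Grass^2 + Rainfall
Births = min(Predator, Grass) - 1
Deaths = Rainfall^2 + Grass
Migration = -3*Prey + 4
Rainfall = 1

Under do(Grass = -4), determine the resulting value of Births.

-5

do(Grass=-4) replaces the equation Grass = 2*Rainfall + 1 with the constant Grass = -4.
Prey = Grass^2 + Rainfall  [with Grass=-4, Rainfall=1]  = 17
Predator = |Prey - Rainfall|  [with Prey=17, Rainfall=1]  = 16
Births = min(Predator, Grass) - 1  [with Predator=16, Grass=-4]  = -5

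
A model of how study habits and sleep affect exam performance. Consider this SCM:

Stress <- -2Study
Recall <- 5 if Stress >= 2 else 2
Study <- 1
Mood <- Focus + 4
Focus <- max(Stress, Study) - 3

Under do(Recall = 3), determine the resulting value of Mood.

The intervention breaks the incoming arrows to Recall: Recall <- 5 if Stress >= 2 else 2 no longer applies, and Recall = 3.
Since Mood is not a descendant of the intervened variable, it is unaffected.
Stress = -2Study  [with Study=1]  = -2
Focus = max(Stress, Study) - 3  [with Stress=-2, Study=1]  = -2
Mood = Focus + 4  [with Focus=-2]  = 2

2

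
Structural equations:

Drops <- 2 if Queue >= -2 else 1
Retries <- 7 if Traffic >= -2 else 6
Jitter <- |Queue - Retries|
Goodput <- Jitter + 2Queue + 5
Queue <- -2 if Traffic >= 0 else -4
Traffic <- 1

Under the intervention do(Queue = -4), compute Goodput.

8

Under do(Queue=-4), the mechanism Queue <- -2 if Traffic >= 0 else -4 is discarded; Queue is fixed at -4.
Retries = 7 if Traffic >= -2 else 6  [with Traffic=1]  = 7
Jitter = |Queue - Retries|  [with Queue=-4, Retries=7]  = 11
Goodput = Jitter + 2Queue + 5  [with Jitter=11, Queue=-4]  = 8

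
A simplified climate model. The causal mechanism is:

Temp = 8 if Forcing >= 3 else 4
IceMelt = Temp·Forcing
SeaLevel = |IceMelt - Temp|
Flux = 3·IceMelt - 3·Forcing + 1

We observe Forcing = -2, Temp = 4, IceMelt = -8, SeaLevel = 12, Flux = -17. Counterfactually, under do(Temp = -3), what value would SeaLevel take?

Under do(Temp=-3), the mechanism Temp = 8 if Forcing >= 3 else 4 is discarded; Temp is fixed at -3.
IceMelt = Temp·Forcing  [with Temp=-3, Forcing=-2]  = 6
SeaLevel = |IceMelt - Temp|  [with IceMelt=6, Temp=-3]  = 9

9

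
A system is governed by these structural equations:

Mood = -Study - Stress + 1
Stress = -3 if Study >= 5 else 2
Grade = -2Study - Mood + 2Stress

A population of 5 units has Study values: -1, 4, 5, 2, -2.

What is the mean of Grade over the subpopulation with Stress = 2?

E[Grade|Stress=2] averages over only the 4 units with Stress=2 (Study = -1, 4, 2, -2): Grade = 6, 1, 3, 7, mean 4.25.

4.25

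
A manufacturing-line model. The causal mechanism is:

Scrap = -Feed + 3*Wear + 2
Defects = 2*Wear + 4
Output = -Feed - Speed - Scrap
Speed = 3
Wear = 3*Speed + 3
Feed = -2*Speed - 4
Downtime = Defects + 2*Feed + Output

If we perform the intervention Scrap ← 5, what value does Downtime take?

Under do(Scrap=5), the mechanism Scrap = -Feed + 3*Wear + 2 is discarded; Scrap is fixed at 5.
Feed = -2*Speed - 4  [with Speed=3]  = -10
Wear = 3*Speed + 3  [with Speed=3]  = 12
Defects = 2*Wear + 4  [with Wear=12]  = 28
Output = -Feed - Speed - Scrap  [with Feed=-10, Speed=3, Scrap=5]  = 2
Downtime = Defects + 2*Feed + Output  [with Defects=28, Feed=-10, Output=2]  = 10

10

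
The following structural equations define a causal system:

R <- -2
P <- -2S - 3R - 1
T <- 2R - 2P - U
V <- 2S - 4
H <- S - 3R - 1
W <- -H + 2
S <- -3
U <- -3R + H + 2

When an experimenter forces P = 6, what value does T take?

The intervention breaks the incoming arrows to P: P <- -2S - 3R - 1 no longer applies, and P = 6.
H = S - 3R - 1  [with S=-3, R=-2]  = 2
U = -3R + H + 2  [with R=-2, H=2]  = 10
T = 2R - 2P - U  [with R=-2, P=6, U=10]  = -26

-26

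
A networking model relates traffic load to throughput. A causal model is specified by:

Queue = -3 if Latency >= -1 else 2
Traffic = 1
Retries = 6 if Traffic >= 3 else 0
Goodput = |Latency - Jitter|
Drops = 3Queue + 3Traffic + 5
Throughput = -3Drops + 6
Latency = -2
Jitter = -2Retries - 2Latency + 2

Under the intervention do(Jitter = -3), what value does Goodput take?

1

Intervening sets Jitter = -3 and removes its equation (Jitter = -2Retries - 2Latency + 2).
Goodput = |Latency - Jitter|  [with Latency=-2, Jitter=-3]  = 1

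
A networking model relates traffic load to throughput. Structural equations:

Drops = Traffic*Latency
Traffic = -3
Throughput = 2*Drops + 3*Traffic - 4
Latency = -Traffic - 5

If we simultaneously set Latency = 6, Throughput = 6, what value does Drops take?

-18

The joint intervention fixes Latency = 6, Throughput = 6, removing each variable's own equation.
Drops = Traffic*Latency  [with Traffic=-3, Latency=6]  = -18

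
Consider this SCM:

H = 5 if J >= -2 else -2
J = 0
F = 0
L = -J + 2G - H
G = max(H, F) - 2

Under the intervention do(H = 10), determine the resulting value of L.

do(H=10) replaces the equation H = 5 if J >= -2 else -2 with the constant H = 10.
G = max(H, F) - 2  [with H=10, F=0]  = 8
L = -J + 2G - H  [with J=0, G=8, H=10]  = 6

6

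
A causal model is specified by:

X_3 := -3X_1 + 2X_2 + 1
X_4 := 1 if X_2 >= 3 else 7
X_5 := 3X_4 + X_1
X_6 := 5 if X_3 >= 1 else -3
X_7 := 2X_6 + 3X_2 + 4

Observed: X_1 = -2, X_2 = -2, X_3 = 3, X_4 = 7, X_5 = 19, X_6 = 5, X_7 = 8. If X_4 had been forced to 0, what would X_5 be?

-2

Intervening sets X_4 = 0 and removes its equation (X_4 := 1 if X_2 >= 3 else 7).
X_5 = 3X_4 + X_1  [with X_4=0, X_1=-2]  = -2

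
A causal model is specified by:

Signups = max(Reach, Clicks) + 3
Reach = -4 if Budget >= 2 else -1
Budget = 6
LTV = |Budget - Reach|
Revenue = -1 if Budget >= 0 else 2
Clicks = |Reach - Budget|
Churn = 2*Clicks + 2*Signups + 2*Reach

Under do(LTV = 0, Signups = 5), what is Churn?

Under do(LTV = 0, Signups = 5), each intervened variable's structural equation is replaced by its fixed value.
Reach = -4 if Budget >= 2 else -1  [with Budget=6]  = -4
Clicks = |Reach - Budget|  [with Reach=-4, Budget=6]  = 10
Churn = 2*Clicks + 2*Signups + 2*Reach  [with Clicks=10, Signups=5, Reach=-4]  = 22

22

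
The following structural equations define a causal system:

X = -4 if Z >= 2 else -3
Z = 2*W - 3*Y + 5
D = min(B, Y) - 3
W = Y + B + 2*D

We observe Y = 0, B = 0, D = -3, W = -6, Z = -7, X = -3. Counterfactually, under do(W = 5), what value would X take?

Under do(W=5), the mechanism W = Y + B + 2*D is discarded; W is fixed at 5.
Z = 2*W - 3*Y + 5  [with W=5, Y=0]  = 15
X = -4 if Z >= 2 else -3  [with Z=15]  = -4

-4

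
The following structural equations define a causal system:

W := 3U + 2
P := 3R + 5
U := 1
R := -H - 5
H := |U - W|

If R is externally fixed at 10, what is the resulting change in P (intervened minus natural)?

57

Intervening sets R = 10 and removes its equation (R := -H - 5).
P = 3R + 5  [with R=10]  = 35
Without intervention: W = 3U + 2  [with U=1]  = 5; H = |U - W|  [with U=1, W=5]  = 4; R = -H - 5  [with H=4]  = -9; P = 3R + 5  [with R=-9]  = -22.
Change = 35 − (-22) = 57.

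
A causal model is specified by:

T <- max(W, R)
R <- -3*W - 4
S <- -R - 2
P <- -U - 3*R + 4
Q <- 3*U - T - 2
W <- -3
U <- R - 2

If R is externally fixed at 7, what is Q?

6

do(R=7) replaces the equation R <- -3*W - 4 with the constant R = 7.
T = max(W, R)  [with W=-3, R=7]  = 7
U = R - 2  [with R=7]  = 5
Q = 3*U - T - 2  [with U=5, T=7]  = 6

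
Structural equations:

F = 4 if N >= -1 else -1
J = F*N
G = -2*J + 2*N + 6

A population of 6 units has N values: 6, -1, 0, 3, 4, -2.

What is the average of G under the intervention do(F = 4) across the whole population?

The intervention sets F=4 in all 6 units regardless of N. Recomputing G per unit gives -30, 12, 6, -12, -18, 18; average -4.

-4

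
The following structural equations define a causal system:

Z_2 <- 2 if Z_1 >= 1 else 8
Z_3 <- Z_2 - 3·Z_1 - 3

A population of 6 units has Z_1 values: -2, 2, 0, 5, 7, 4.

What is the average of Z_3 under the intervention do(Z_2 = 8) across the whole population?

The intervention sets Z_2=8 in all 6 units regardless of Z_1. Recomputing Z_3 per unit gives 11, -1, 5, -10, -16, -7; average -3.

-3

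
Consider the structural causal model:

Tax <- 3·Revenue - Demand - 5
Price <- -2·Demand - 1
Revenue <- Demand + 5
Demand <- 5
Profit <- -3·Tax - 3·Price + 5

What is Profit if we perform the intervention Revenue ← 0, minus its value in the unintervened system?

do(Revenue=0) replaces the equation Revenue <- Demand + 5 with the constant Revenue = 0.
Price = -2·Demand - 1  [with Demand=5]  = -11
Tax = 3·Revenue - Demand - 5  [with Revenue=0, Demand=5]  = -10
Profit = -3·Tax - 3·Price + 5  [with Tax=-10, Price=-11]  = 68
Without intervention: Price = -2·Demand - 1  [with Demand=5]  = -11; Revenue = Demand + 5  [with Demand=5]  = 10; Tax = 3·Revenue - Demand - 5  [with Revenue=10, Demand=5]  = 20; Profit = -3·Tax - 3·Price + 5  [with Tax=20, Price=-11]  = -22.
Change = 68 − (-22) = 90.

90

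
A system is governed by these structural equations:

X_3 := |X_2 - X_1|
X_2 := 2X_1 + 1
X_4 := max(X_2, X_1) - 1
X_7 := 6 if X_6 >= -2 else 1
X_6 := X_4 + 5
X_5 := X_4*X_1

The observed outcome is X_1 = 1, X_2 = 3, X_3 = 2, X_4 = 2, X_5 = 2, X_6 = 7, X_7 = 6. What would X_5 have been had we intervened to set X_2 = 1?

do(X_2=1) replaces the equation X_2 := 2X_1 + 1 with the constant X_2 = 1.
X_4 = max(X_2, X_1) - 1  [with X_2=1, X_1=1]  = 0
X_5 = X_4*X_1  [with X_4=0, X_1=1]  = 0

0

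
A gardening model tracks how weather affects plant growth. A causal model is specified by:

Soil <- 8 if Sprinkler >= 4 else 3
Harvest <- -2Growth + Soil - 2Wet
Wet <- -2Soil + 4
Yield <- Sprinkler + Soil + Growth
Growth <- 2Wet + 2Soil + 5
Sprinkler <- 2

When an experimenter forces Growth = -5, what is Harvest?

Under do(Growth=-5), the mechanism Growth <- 2Wet + 2Soil + 5 is discarded; Growth is fixed at -5.
Soil = 8 if Sprinkler >= 4 else 3  [with Sprinkler=2]  = 3
Wet = -2Soil + 4  [with Soil=3]  = -2
Harvest = -2Growth + Soil - 2Wet  [with Growth=-5, Soil=3, Wet=-2]  = 17

17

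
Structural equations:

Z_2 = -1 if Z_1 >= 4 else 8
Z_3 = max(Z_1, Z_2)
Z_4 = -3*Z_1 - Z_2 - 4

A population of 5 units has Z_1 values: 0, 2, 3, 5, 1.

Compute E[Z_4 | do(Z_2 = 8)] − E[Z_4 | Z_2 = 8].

-2.1

Every unit gets Z_2=8 under the intervention. Z_4 values become -12, -18, -21, -27, -15; E[Z_4|do(Z_2=8)] = -18.6.
Observing Z_2=8 restricts to units where Z_2's equation naturally yields 8: Z_1 ∈ {0, 2, 3, 1}. In that subpopulation Z_4 = -12, -18, -21, -15, mean -16.5.
Difference = -18.6 − (-16.5) = -2.1.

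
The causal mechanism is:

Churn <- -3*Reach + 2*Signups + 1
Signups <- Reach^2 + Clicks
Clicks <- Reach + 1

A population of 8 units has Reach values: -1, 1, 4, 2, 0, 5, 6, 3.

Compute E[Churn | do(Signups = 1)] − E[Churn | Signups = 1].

Every unit gets Signups=1 under the intervention. Churn values become 6, 0, -9, -3, 3, -12, -15, -6; E[Churn|do(Signups=1)] = -4.5.
Observing Signups=1 restricts to units where Signups's equation naturally yields 1: Reach ∈ {-1, 0}. In that subpopulation Churn = 6, 3, mean 4.5.
Difference = -4.5 − 4.5 = -9.

-9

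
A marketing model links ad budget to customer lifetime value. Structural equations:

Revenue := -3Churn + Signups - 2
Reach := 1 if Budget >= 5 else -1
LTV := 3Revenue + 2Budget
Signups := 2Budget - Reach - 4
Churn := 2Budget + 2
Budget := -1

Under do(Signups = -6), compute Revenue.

-8

do(Signups=-6) replaces the equation Signups := 2Budget - Reach - 4 with the constant Signups = -6.
Churn = 2Budget + 2  [with Budget=-1]  = 0
Revenue = -3Churn + Signups - 2  [with Churn=0, Signups=-6]  = -8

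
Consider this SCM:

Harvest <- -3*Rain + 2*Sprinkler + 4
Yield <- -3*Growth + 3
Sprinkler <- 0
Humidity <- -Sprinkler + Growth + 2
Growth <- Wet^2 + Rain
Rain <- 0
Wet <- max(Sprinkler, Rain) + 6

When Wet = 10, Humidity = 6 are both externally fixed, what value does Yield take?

Setting Wet = 10, Humidity = 6 by intervention discards those variables' equations.
Growth = Wet^2 + Rain  [with Wet=10, Rain=0]  = 100
Yield = -3*Growth + 3  [with Growth=100]  = -297

-297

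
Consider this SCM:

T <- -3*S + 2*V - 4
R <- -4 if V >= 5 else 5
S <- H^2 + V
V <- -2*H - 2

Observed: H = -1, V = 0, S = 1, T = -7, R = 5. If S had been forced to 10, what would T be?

-34

The intervention breaks the incoming arrows to S: S <- H^2 + V no longer applies, and S = 10.
V = -2*H - 2  [with H=-1]  = 0
T = -3*S + 2*V - 4  [with S=10, V=0]  = -34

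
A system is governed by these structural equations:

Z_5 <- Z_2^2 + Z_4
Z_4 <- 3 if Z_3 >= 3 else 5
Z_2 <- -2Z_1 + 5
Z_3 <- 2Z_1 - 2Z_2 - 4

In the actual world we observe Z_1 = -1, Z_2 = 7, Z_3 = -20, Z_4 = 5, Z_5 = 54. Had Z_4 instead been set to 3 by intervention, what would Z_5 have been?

Intervening sets Z_4 = 3 and removes its equation (Z_4 <- 3 if Z_3 >= 3 else 5).
Z_2 = -2Z_1 + 5  [with Z_1=-1]  = 7
Z_5 = Z_2^2 + Z_4  [with Z_2=7, Z_4=3]  = 52

52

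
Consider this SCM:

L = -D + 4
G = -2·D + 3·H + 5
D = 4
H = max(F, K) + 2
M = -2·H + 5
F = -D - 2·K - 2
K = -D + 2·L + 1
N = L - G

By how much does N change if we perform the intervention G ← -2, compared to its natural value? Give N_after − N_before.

5

do(G=-2) replaces the equation G = -2·D + 3·H + 5 with the constant G = -2.
L = -D + 4  [with D=4]  = 0
N = L - G  [with L=0, G=-2]  = 2
Without intervention: L = -D + 4  [with D=4]  = 0; K = -D + 2·L + 1  [with D=4, L=0]  = -3; F = -D - 2·K - 2  [with D=4, K=-3]  = 0; H = max(F, K) + 2  [with F=0, K=-3]  = 2; G = -2·D + 3·H + 5  [with D=4, H=2]  = 3; N = L - G  [with L=0, G=3]  = -3.
Change = 2 − (-3) = 5.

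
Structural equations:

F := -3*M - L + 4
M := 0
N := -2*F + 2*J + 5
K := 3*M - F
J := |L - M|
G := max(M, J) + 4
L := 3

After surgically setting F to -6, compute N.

23

The intervention breaks the incoming arrows to F: F := -3*M - L + 4 no longer applies, and F = -6.
J = |L - M|  [with L=3, M=0]  = 3
N = -2*F + 2*J + 5  [with F=-6, J=3]  = 23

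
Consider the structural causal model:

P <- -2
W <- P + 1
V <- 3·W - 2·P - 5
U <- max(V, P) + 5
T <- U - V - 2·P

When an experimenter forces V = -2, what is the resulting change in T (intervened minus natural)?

-2

do(V=-2) replaces the equation V <- 3·W - 2·P - 5 with the constant V = -2.
U = max(V, P) + 5  [with V=-2, P=-2]  = 3
T = U - V - 2·P  [with U=3, V=-2, P=-2]  = 9
Without intervention: W = P + 1  [with P=-2]  = -1; V = 3·W - 2·P - 5  [with W=-1, P=-2]  = -4; U = max(V, P) + 5  [with V=-4, P=-2]  = 3; T = U - V - 2·P  [with U=3, V=-4, P=-2]  = 11.
Change = 9 − 11 = -2.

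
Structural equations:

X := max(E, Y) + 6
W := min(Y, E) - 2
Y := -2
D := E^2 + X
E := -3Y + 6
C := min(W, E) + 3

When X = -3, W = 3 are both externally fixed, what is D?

141

The joint intervention fixes X = -3, W = 3, removing each variable's own equation.
E = -3Y + 6  [with Y=-2]  = 12
D = E^2 + X  [with E=12, X=-3]  = 141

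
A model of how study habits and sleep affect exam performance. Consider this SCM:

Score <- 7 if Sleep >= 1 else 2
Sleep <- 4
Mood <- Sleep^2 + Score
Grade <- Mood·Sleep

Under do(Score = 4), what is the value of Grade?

80

Under do(Score=4), the mechanism Score <- 7 if Sleep >= 1 else 2 is discarded; Score is fixed at 4.
Mood = Sleep^2 + Score  [with Sleep=4, Score=4]  = 20
Grade = Mood·Sleep  [with Mood=20, Sleep=4]  = 80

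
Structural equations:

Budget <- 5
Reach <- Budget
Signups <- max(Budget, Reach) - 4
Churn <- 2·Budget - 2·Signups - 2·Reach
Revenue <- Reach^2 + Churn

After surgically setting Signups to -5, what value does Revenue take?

35

do(Signups=-5) replaces the equation Signups <- max(Budget, Reach) - 4 with the constant Signups = -5.
Reach = Budget  [with Budget=5]  = 5
Churn = 2·Budget - 2·Signups - 2·Reach  [with Budget=5, Signups=-5, Reach=5]  = 10
Revenue = Reach^2 + Churn  [with Reach=5, Churn=10]  = 35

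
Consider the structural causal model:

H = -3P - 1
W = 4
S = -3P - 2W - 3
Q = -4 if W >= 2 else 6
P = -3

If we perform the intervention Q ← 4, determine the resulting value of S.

-2

do(Q=4) replaces the equation Q = -4 if W >= 2 else 6 with the constant Q = 4.
S is not downstream of the intervention, so its value is determined by the original equations.
S = -3P - 2W - 3  [with P=-3, W=4]  = -2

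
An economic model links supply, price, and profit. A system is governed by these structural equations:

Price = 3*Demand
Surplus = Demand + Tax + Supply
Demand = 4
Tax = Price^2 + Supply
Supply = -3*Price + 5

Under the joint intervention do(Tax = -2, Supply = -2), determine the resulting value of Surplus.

The joint intervention fixes Tax = -2, Supply = -2, removing each variable's own equation.
Surplus = Demand + Tax + Supply  [with Demand=4, Tax=-2, Supply=-2]  = 0

0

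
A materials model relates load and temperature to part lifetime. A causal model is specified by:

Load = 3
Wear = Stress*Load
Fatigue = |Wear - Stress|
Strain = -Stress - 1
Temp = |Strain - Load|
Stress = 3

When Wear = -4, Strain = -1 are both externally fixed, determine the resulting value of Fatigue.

7

The joint intervention fixes Wear = -4, Strain = -1, removing each variable's own equation.
Fatigue = |Wear - Stress|  [with Wear=-4, Stress=3]  = 7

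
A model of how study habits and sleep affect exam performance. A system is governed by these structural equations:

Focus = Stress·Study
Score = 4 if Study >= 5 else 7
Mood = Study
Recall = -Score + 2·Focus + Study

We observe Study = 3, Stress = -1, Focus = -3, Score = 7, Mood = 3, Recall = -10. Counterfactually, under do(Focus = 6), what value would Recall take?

8

The intervention breaks the incoming arrows to Focus: Focus = Stress·Study no longer applies, and Focus = 6.
Score = 4 if Study >= 5 else 7  [with Study=3]  = 7
Recall = -Score + 2·Focus + Study  [with Score=7, Focus=6, Study=3]  = 8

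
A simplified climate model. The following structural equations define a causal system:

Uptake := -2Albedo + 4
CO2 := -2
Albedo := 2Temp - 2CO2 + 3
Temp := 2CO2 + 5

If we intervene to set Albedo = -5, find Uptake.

14

The intervention breaks the incoming arrows to Albedo: Albedo := 2Temp - 2CO2 + 3 no longer applies, and Albedo = -5.
Uptake = -2Albedo + 4  [with Albedo=-5]  = 14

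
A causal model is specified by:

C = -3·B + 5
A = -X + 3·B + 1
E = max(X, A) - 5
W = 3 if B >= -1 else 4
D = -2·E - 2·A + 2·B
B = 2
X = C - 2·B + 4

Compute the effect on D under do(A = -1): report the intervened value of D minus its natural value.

Under do(A=-1), the mechanism A = -X + 3·B + 1 is discarded; A is fixed at -1.
C = -3·B + 5  [with B=2]  = -1
X = C - 2·B + 4  [with C=-1, B=2]  = -1
E = max(X, A) - 5  [with X=-1, A=-1]  = -6
D = -2·E - 2·A + 2·B  [with E=-6, A=-1, B=2]  = 18
Without intervention: C = -3·B + 5  [with B=2]  = -1; X = C - 2·B + 4  [with C=-1, B=2]  = -1; A = -X + 3·B + 1  [with X=-1, B=2]  = 8; E = max(X, A) - 5  [with X=-1, A=8]  = 3; D = -2·E - 2·A + 2·B  [with E=3, A=8, B=2]  = -18.
Change = 18 − (-18) = 36.

36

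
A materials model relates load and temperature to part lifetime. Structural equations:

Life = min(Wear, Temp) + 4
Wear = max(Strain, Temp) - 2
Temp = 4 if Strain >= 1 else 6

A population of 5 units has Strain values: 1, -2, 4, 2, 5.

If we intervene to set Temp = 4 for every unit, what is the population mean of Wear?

The intervention sets Temp=4 in all 5 units regardless of Strain. Recomputing Wear per unit gives 2, 2, 2, 2, 3; average 2.2.

2.2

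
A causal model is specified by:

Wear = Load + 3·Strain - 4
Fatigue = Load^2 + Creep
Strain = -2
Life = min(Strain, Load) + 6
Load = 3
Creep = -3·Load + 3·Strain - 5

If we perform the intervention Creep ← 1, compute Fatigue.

do(Creep=1) replaces the equation Creep = -3·Load + 3·Strain - 5 with the constant Creep = 1.
Fatigue = Load^2 + Creep  [with Load=3, Creep=1]  = 10

10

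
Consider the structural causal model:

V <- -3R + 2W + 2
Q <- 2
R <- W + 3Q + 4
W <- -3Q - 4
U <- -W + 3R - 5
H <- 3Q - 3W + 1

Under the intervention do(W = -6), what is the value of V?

do(W=-6) replaces the equation W <- -3Q - 4 with the constant W = -6.
R = W + 3Q + 4  [with W=-6, Q=2]  = 4
V = -3R + 2W + 2  [with R=4, W=-6]  = -22

-22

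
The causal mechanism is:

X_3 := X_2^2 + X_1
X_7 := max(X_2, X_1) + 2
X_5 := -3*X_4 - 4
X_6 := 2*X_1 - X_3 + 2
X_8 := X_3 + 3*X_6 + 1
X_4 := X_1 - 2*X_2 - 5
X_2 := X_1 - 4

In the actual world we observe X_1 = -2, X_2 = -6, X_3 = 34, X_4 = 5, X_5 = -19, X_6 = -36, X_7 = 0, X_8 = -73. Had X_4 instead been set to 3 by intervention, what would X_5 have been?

Intervening sets X_4 = 3 and removes its equation (X_4 := X_1 - 2*X_2 - 5).
X_5 = -3*X_4 - 4  [with X_4=3]  = -13

-13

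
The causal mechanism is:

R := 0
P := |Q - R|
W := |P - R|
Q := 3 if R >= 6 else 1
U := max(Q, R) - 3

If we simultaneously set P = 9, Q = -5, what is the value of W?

9

The joint intervention fixes P = 9, Q = -5, removing each variable's own equation.
W = |P - R|  [with P=9, R=0]  = 9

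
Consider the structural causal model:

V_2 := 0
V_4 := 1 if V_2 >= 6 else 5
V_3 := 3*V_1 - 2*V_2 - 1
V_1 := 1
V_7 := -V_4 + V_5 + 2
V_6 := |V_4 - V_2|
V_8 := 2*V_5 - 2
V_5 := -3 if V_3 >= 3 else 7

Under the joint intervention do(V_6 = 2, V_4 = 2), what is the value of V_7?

Under do(V_6 = 2, V_4 = 2), each intervened variable's structural equation is replaced by its fixed value.
V_3 = 3*V_1 - 2*V_2 - 1  [with V_1=1, V_2=0]  = 2
V_5 = -3 if V_3 >= 3 else 7  [with V_3=2]  = 7
V_7 = -V_4 + V_5 + 2  [with V_4=2, V_5=7]  = 7

7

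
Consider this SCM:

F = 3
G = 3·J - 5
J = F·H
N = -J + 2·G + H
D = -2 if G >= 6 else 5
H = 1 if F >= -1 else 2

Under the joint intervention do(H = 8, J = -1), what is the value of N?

Under do(H = 8, J = -1), each intervened variable's structural equation is replaced by its fixed value.
G = 3·J - 5  [with J=-1]  = -8
N = -J + 2·G + H  [with J=-1, G=-8, H=8]  = -7

-7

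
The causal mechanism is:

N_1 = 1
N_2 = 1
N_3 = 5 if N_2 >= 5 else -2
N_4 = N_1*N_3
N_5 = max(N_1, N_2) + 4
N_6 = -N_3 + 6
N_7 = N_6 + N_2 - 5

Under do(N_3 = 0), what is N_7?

2

The intervention breaks the incoming arrows to N_3: N_3 = 5 if N_2 >= 5 else -2 no longer applies, and N_3 = 0.
N_6 = -N_3 + 6  [with N_3=0]  = 6
N_7 = N_6 + N_2 - 5  [with N_6=6, N_2=1]  = 2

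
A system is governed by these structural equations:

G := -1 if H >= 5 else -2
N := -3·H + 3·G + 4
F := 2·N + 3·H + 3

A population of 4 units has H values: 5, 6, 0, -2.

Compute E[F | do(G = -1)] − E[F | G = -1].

do(G=-1) breaks G's dependence on H. With G=-1 fixed, F across the units is -10, -13, 5, 11, mean -1.75.
E[F|G=-1] averages over only the 2 units with G=-1 (H = 5, 6): F = -10, -13, mean -11.5.
Difference = -1.75 − (-11.5) = 9.75.

9.75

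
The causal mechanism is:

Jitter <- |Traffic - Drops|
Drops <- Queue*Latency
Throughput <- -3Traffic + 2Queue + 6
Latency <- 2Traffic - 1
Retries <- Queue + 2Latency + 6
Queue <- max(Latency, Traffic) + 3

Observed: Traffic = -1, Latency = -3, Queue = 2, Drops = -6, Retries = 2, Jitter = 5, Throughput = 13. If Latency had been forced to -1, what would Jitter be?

Under do(Latency=-1), the mechanism Latency <- 2Traffic - 1 is discarded; Latency is fixed at -1.
Queue = max(Latency, Traffic) + 3  [with Latency=-1, Traffic=-1]  = 2
Drops = Queue*Latency  [with Queue=2, Latency=-1]  = -2
Jitter = |Traffic - Drops|  [with Traffic=-1, Drops=-2]  = 1

1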